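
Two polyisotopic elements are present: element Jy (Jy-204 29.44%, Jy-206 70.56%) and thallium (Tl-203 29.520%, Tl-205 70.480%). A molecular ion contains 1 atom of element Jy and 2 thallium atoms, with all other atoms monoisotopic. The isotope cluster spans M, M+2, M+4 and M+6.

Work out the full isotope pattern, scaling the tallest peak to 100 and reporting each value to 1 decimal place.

5.8 : 41.8 : 100.0 : 79.7

Element Jy pattern (n=1): 0.2944 : 0.7056
Thallium pattern (n=2): 0.08714304 : 0.41611392 : 0.49674304
Convolve the two distributions (both contribute in 2-u steps):
  M: 0.2944×0.08714304 = 0.025655
  M+2: 0.2944×0.41611392 + 0.7056×0.08714304 = 0.183992
  M+4: 0.2944×0.49674304 + 0.7056×0.41611392 = 0.439851
  M+6: 0.7056×0.49674304 = 0.350502
Scale to base peak (0.439851) = 100: 5.8 : 41.8 : 100.0 : 79.7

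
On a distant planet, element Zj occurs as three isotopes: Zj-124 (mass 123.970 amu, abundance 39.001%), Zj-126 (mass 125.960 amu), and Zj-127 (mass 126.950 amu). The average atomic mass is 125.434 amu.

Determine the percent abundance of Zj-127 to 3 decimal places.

Let x and y be the fractions of Zj-126 and Zj-127. Then x + y = 1 − 0.39001 = 0.60999 and 125.960x + 126.950y = 125.434 − 0.39001×123.970 = 77.0844603.
Substituting: 125.960x + 126.950(0.60999 − x) = 77.0844603
(125.960 − 126.950)x = -0.3537702  ⇒  x = 0.35734, y = 0.25265
Zj-126: 35.734%, Zj-127: 25.265%.

25.265%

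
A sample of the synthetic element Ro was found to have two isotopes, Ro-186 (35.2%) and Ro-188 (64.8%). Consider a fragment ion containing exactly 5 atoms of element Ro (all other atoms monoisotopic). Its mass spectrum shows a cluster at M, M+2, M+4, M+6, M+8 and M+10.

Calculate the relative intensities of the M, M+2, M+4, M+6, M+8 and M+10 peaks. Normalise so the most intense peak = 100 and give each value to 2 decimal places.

1.60 : 14.75 : 54.32 : 100.00 : 92.05 : 33.89

Expanding (0.352 + 0.648)^5:
P(M) = 0.352^5 = 0.005404
P(M+2) = 5 × 0.352^4 × 0.648^1 = 0.049741
P(M+4) = 10 × 0.352^3 × 0.648^2 = 0.183138
P(M+6) = 10 × 0.352^2 × 0.648^3 = 0.337140
P(M+8) = 5 × 0.352^1 × 0.648^4 = 0.310322
P(M+10) = 0.648^5 = 0.114255
The M+6 peak is largest (0.337140); scaling to 100 gives 1.60 : 14.75 : 54.32 : 100.00 : 92.05 : 33.89.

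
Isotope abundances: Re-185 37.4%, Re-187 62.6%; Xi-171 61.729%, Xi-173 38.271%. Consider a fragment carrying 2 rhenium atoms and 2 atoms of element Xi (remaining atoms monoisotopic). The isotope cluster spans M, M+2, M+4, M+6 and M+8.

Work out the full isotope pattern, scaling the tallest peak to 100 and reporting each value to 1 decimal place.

Rhenium pattern (n=2): 0.139876 : 0.468248 : 0.391876
Element Xi pattern (n=2): 0.38104694 : 0.47248611 : 0.14646694
Convolve the two distributions (both contribute in 2-u steps):
  M: 0.139876×0.38104694 = 0.053299
  M+2: 0.139876×0.47248611 + 0.468248×0.38104694 = 0.244514
  M+4: 0.139876×0.14646694 + 0.468248×0.47248611 + 0.391876×0.38104694 = 0.391051
  M+6: 0.468248×0.14646694 + 0.391876×0.47248611 = 0.253739
  M+8: 0.391876×0.14646694 = 0.057397
Scale to base peak (0.391051) = 100: 13.6 : 62.5 : 100.0 : 64.9 : 14.7

13.6 : 62.5 : 100.0 : 64.9 : 14.7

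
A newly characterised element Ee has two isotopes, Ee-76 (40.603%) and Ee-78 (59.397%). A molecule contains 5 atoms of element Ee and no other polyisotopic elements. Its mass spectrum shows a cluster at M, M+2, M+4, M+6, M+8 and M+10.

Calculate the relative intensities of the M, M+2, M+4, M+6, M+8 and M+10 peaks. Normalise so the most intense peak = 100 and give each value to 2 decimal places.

3.19 : 23.36 : 68.36 : 100.00 : 73.14 : 21.40

Expanding (0.40603 + 0.59397)^5:
P(M) = 0.40603^5 = 0.011035
P(M+2) = 5 × 0.40603^4 × 0.59397^1 = 0.080717
P(M+4) = 10 × 0.40603^3 × 0.59397^2 = 0.236158
P(M+6) = 10 × 0.40603^2 × 0.59397^3 = 0.345470
P(M+8) = 5 × 0.40603^1 × 0.59397^4 = 0.252689
P(M+10) = 0.59397^5 = 0.073930
The M+6 peak is largest (0.345470); scaling to 100 gives 3.19 : 23.36 : 68.36 : 100.00 : 73.14 : 21.40.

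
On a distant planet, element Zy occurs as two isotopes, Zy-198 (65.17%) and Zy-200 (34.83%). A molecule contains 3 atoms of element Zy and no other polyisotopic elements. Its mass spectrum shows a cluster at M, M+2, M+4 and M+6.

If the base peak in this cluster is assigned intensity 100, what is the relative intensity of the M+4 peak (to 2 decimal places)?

53.44

Term probabilities: M 0.2768, M+2 0.4438, M+4 0.2372, M+6 0.0423. Base peak = M+2.
P(M+2) = C(3,1) × 0.6517^2 × 0.3483^1 = 3 × 0.42471289 × 0.3483 = 0.443782 (base)
P(M+4) = C(3,2) × 0.6517^1 × 0.3483^2 = 3 × 0.6517 × 0.12131289 = 0.237179
Relative intensity = 0.237179 / 0.443782 × 100 = 53.44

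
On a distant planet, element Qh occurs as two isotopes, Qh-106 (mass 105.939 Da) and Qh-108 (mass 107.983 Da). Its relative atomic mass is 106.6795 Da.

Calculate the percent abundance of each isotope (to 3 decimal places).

Qh-106: 63.772%, Qh-108: 36.228%

With x = fraction of Qh-106 (so Qh-108 is 1 − x):
105.939·x + 107.983·(1 − x) = 106.6795
(105.939 − 107.983)·x = 106.6795 − 107.983
x = -1.3035 / -2.044 = 0.63772 → 63.772% Qh-106, 36.228% Qh-108.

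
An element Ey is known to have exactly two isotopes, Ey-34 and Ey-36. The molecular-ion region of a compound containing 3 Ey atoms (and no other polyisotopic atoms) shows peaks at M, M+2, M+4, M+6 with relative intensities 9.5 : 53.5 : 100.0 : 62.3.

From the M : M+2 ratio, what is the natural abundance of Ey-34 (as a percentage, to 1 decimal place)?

34.8%

If p is the fraction of Ey that is Ey-34, then I(M+2)/I(M) = [C(3,1)·p^2·(1−p)] / p^3 = 3·(1−p)/p = 53.5/9.5 = 5.6316
(1−p)/p = 5.6316/3 = 1.8772  ⇒  p = 1/(1 + 1.8772) = 0.3476
Ey-34: 34.8%, Ey-36: 65.2%.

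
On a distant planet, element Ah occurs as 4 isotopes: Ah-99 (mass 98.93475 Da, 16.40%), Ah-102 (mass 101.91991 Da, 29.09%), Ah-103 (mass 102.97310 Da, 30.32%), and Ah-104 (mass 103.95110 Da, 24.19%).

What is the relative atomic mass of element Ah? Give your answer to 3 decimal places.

102.241 Da

Weight each isotope mass by its fractional abundance: 0.1640 × 98.93475 + 0.2909 × 101.91991 + 0.3032 × 102.97310 + 0.2419 × 103.95110
= 16.225299 + 29.648502 + 31.221444 + 25.145771 = 102.241016 Da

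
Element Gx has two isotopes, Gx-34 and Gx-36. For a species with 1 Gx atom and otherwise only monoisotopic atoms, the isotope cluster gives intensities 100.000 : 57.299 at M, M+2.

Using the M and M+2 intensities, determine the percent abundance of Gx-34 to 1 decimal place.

63.6%

Let p = fractional abundance of Gx-34. I(M+2)/I(M) = [C(1,1)·p^0·(1−p)] / p^1 = 1·(1−p)/p = 57.299/100.000 = 0.5730
(1−p)/p = 0.5730/1 = 0.5730  ⇒  p = 1/(1 + 0.5730) = 0.6357
Gx-34: 63.6%, Gx-36: 36.4%.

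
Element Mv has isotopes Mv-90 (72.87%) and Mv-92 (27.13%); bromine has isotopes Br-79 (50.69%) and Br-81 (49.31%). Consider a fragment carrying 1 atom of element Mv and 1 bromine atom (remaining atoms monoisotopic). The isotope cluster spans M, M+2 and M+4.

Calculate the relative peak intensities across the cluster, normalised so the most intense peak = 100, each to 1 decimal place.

74.3 : 100.0 : 26.9

Element Mv pattern (n=1): 0.7287 : 0.2713
Bromine pattern (n=1): 0.5069 : 0.4931
Convolve the two distributions (both contribute in 2-u steps):
  M: 0.7287×0.5069 = 0.369378
  M+2: 0.7287×0.4931 + 0.2713×0.5069 = 0.496844
  M+4: 0.2713×0.4931 = 0.133778
Scale to base peak (0.496844) = 100: 74.3 : 100.0 : 26.9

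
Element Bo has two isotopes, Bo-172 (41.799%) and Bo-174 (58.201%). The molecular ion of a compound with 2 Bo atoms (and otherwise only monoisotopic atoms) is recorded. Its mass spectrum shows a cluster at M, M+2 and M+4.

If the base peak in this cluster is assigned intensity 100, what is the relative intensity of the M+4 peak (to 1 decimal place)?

Binomial terms of (0.41799 + 0.58201)^2: M 0.1747, M+2 0.4865, M+4 0.3387 → M+2 is the base peak.
P(M+2) = C(2,1) × 0.41799^1 × 0.58201^1 = 2 × 0.41799 × 0.58201 = 0.486549 (base)
P(M+4) = C(2,2) × 0.41799^0 × 0.58201^2 = 1 × 1.0000 × 0.33873564 = 0.338736
Relative intensity = 0.338736 / 0.486549 × 100 = 69.6

69.6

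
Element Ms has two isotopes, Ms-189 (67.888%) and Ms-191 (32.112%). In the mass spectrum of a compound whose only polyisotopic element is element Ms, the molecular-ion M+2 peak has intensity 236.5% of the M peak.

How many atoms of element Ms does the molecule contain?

The M+2/M ratio from n Ms atoms is n · q/p = n · 0.32112/0.67888.
n = 2.365 × 0.67888/0.32112 = 5.00 ≈ 5

5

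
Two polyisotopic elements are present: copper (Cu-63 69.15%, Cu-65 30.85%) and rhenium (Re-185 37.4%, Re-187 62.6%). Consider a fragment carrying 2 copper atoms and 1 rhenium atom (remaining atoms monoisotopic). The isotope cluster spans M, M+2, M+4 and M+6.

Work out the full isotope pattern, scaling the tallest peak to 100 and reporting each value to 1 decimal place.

39.0 : 100.0 : 66.0 : 13.0

Copper pattern (n=2): 0.47817225 : 0.4266555 : 0.09517225
Rhenium pattern (n=1): 0.3740 : 0.6260
Convolve the two distributions (both contribute in 2-u steps):
  M: 0.47817225×0.3740 = 0.178836
  M+2: 0.47817225×0.6260 + 0.4266555×0.3740 = 0.458905
  M+4: 0.4266555×0.6260 + 0.09517225×0.3740 = 0.302681
  M+6: 0.09517225×0.6260 = 0.059578
Scale to base peak (0.458905) = 100: 39.0 : 100.0 : 66.0 : 13.0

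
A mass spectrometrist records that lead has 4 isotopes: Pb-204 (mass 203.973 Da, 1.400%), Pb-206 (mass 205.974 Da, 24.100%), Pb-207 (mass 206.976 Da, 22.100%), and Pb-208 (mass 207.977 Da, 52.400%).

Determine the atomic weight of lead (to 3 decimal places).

Weight each isotope mass by its fractional abundance: 0.01400 × 203.973 + 0.24100 × 205.974 + 0.22100 × 206.976 + 0.52400 × 207.977
= 2.8556 + 49.6397 + 45.7417 + 108.9799 = 207.2169 Da

207.217 Da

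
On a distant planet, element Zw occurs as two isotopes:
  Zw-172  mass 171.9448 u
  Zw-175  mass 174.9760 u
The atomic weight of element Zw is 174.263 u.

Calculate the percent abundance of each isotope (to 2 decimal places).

Zw-172: 23.52%, Zw-175: 76.48%

Let x be the fractional abundance of Zw-172; then Zw-175 has abundance 1 − x.
171.9448·x + 174.9760·(1 − x) = 174.263
(171.9448 − 174.9760)·x = 174.263 − 174.9760
x = -0.7130 / -3.0312 = 0.23522 → 23.52% Zw-172, 76.48% Zw-175.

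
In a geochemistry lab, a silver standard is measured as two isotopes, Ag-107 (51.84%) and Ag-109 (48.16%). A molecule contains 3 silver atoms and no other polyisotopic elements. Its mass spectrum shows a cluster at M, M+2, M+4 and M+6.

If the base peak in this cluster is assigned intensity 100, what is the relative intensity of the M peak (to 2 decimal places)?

(0.5184 + 0.4816)^3 gives M 0.1393, M+2 0.3883, M+4 0.3607, M+6 0.1117; the largest is M+2.
P(M+2) = C(3,1) × 0.5184^2 × 0.4816^1 = 3 × 0.26873856 × 0.4816 = 0.388273 (base)
P(M) = C(3,0) × 0.5184^3 × 0.4816^0 = 1 × 0.13931407 × 1.0000 = 0.139314
Relative intensity = 0.139314 / 0.388273 × 100 = 35.88

35.88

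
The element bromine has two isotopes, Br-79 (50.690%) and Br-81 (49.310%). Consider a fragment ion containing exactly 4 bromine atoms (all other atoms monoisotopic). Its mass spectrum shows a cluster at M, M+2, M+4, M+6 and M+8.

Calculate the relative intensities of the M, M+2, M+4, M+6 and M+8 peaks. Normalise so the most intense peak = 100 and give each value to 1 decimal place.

17.6 : 68.5 : 100.0 : 64.9 : 15.8

Each Br atom is independently Br-79 (p = 0.50690) or Br-81 (q = 0.49310); the cluster is the binomial expansion (p + q)^4.
P(M) = 0.50690^4 = 0.066022
P(M+2) = 4 × 0.50690^3 × 0.49310^1 = 0.256899
P(M+4) = 6 × 0.50690^2 × 0.49310^2 = 0.374857
P(M+6) = 4 × 0.50690^1 × 0.49310^3 = 0.243101
P(M+8) = 0.49310^4 = 0.059121
The M+4 peak is largest (0.374857); scaling to 100 gives 17.6 : 68.5 : 100.0 : 64.9 : 15.8.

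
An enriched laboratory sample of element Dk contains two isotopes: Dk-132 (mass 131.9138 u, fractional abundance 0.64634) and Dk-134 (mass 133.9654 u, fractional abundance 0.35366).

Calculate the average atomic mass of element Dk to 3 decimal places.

132.639 u

Ar = Σ fᵢ·mᵢ = 0.64634 × 131.9138 + 0.35366 × 133.9654
= 85.26117 + 47.37820 = 132.63937 u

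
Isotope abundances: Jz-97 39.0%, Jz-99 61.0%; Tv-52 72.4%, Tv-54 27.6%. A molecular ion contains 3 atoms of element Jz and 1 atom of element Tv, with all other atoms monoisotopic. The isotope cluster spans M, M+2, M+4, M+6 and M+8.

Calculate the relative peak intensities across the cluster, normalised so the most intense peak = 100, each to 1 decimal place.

11.0 : 55.6 : 100.0 : 72.6 : 16.0

Element Jz pattern (n=3): 0.059319 : 0.278343 : 0.435357 : 0.226981
Element Tv pattern (n=1): 0.7240 : 0.2760
Convolve the two distributions (both contribute in 2-u steps):
  M: 0.059319×0.7240 = 0.042947
  M+2: 0.059319×0.2760 + 0.278343×0.7240 = 0.217892
  M+4: 0.278343×0.2760 + 0.435357×0.7240 = 0.392021
  M+6: 0.435357×0.2760 + 0.226981×0.7240 = 0.284493
  M+8: 0.226981×0.2760 = 0.062647
Scale to base peak (0.392021) = 100: 11.0 : 55.6 : 100.0 : 72.6 : 16.0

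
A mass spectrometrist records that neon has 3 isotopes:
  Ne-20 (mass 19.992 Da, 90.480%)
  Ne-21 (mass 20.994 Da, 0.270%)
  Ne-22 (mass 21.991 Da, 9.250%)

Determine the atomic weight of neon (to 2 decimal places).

The abundance-weighted mean is 0.90480 × 19.992 + 0.00270 × 20.994 + 0.09250 × 21.991
= 18.0888 + 0.0567 + 2.0342 = 20.1797 Da

20.18 Da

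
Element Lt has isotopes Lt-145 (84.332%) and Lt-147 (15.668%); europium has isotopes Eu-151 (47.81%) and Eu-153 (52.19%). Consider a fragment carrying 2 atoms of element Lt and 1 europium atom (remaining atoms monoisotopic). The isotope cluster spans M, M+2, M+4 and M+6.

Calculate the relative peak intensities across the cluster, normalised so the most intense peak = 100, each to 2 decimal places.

68.34 : 100.00 : 30.08 : 2.58

Element Lt pattern (n=2): 0.71118862 : 0.26426276 : 0.02454862
Europium pattern (n=1): 0.4781 : 0.5219
Convolve the two distributions (both contribute in 2-u steps):
  M: 0.71118862×0.4781 = 0.340019
  M+2: 0.71118862×0.5219 + 0.26426276×0.4781 = 0.497513
  M+4: 0.26426276×0.5219 + 0.02454862×0.4781 = 0.149655
  M+6: 0.02454862×0.5219 = 0.012812
Scale to base peak (0.497513) = 100: 68.34 : 100.00 : 30.08 : 2.58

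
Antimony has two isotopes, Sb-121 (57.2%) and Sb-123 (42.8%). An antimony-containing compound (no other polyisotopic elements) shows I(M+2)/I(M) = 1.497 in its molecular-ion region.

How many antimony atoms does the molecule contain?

With n Sb atoms, P(M+2)/P(M) = C(n,1)·p^(n−1)q / p^n = n·q/p = n · 0.428/0.572.
n = 1.497 × 0.572/0.428 = 2.00 ≈ 2

2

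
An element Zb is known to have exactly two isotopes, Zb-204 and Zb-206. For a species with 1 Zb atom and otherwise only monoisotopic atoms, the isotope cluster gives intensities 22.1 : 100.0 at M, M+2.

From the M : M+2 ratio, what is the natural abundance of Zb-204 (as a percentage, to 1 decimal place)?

18.1%

Write p for the Zb-204 fraction. I(M+2)/I(M) = [C(1,1)·p^0·(1−p)] / p^1 = 1·(1−p)/p = 100.0/22.1 = 4.5249
(1−p)/p = 4.5249/1 = 4.5249  ⇒  p = 1/(1 + 4.5249) = 0.1810
Zb-204: 18.1%, Zb-206: 81.9%.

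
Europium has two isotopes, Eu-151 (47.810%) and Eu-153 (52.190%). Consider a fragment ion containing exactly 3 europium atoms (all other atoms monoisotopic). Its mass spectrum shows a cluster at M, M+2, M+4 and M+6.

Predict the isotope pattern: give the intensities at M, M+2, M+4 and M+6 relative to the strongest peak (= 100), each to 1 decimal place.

28.0 : 91.6 : 100.0 : 36.4

The 3 Eu atoms are independent, so intensities follow the terms of (0.47810 + 0.52190)^3.
P(M) = 0.47810^3 = 0.109284
P(M+2) = 3 × 0.47810^2 × 0.52190^1 = 0.357887
P(M+4) = 3 × 0.47810^1 × 0.52190^2 = 0.390674
P(M+6) = 0.52190^3 = 0.142155
The M+4 peak is largest (0.390674); scaling to 100 gives 28.0 : 91.6 : 100.0 : 36.4.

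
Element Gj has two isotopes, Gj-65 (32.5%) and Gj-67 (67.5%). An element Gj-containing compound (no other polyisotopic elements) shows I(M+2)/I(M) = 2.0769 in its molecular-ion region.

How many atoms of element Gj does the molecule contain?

1

The M+2/M ratio from n Gj atoms is n · q/p = n · 0.675/0.325.
n = 2.0769 × 0.325/0.675 = 1.00 ≈ 1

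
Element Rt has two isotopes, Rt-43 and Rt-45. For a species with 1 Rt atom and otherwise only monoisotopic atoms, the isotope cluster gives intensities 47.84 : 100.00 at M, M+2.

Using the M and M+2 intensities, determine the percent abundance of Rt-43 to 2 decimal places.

32.36%

Write p for the Rt-43 fraction. I(M+2)/I(M) = [C(1,1)·p^0·(1−p)] / p^1 = 1·(1−p)/p = 100.00/47.84 = 2.0903
(1−p)/p = 2.0903/1 = 2.0903  ⇒  p = 1/(1 + 2.0903) = 0.3236
Rt-43: 32.36%, Rt-45: 67.64%.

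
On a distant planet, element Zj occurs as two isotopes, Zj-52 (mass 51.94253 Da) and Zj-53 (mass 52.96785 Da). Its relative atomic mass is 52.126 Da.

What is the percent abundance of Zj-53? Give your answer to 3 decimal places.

17.894%

Let x be the fractional abundance of Zj-52; then Zj-53 has abundance 1 − x.
51.94253·x + 52.96785·(1 − x) = 52.126
(51.94253 − 52.96785)·x = 52.126 − 52.96785
x = -0.84185 / -1.02532 = 0.82106 → 82.106% Zj-52, 17.894% Zj-53.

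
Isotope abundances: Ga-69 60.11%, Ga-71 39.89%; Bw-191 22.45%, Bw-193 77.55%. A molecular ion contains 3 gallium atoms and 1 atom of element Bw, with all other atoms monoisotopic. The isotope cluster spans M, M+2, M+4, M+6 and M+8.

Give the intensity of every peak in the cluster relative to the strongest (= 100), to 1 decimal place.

12.2 : 66.4 : 100.0 : 59.2 : 12.3

Gallium pattern (n=3): 0.21719018 : 0.43239309 : 0.28694328 : 0.06347345
Element Bw pattern (n=1): 0.2245 : 0.7755
Convolve the two distributions (both contribute in 2-u steps):
  M: 0.21719018×0.2245 = 0.048759
  M+2: 0.21719018×0.7755 + 0.43239309×0.2245 = 0.265503
  M+4: 0.43239309×0.7755 + 0.28694328×0.2245 = 0.399740
  M+6: 0.28694328×0.7755 + 0.06347345×0.2245 = 0.236774
  M+8: 0.06347345×0.7755 = 0.049224
Scale to base peak (0.399740) = 100: 12.2 : 66.4 : 100.0 : 59.2 : 12.3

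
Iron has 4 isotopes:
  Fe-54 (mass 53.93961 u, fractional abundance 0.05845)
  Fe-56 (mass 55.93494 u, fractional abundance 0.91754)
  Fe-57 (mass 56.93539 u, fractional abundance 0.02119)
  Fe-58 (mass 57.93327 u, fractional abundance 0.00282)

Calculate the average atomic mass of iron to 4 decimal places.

55.8451 u

Weight each isotope mass by its fractional abundance: 0.05845 × 53.93961 + 0.91754 × 55.93494 + 0.02119 × 56.93539 + 0.00282 × 57.93327
= 3.152770 + 51.322545 + 1.206461 + 0.163372 = 55.845148 u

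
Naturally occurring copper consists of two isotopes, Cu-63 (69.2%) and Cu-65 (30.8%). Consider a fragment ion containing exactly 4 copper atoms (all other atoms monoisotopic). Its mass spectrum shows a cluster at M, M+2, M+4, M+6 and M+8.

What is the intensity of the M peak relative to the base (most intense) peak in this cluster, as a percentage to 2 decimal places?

(0.692 + 0.308)^4 gives M 0.2293, M+2 0.4083, M+4 0.2726, M+6 0.0809, M+8 0.0090; the largest is M+2.
P(M+2) = C(4,1) × 0.692^3 × 0.308^1 = 4 × 0.33137389 × 0.3080 = 0.408253 (base)
P(M) = C(4,0) × 0.692^4 × 0.308^0 = 1 × 0.22931073 × 1.0000 = 0.229311
Relative intensity = 0.229311 / 0.408253 × 100 = 56.17

56.17%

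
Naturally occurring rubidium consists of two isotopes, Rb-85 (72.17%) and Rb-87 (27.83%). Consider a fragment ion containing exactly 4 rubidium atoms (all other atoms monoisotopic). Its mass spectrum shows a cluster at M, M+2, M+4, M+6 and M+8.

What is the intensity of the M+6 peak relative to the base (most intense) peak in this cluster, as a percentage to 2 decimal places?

14.87%

Binomial terms of (0.7217 + 0.2783)^4: M 0.2713, M+2 0.4184, M+4 0.2420, M+6 0.0622, M+8 0.0060 → M+2 is the base peak.
P(M+2) = C(4,1) × 0.7217^3 × 0.2783^1 = 4 × 0.37589809 × 0.2783 = 0.418450 (base)
P(M+6) = C(4,3) × 0.7217^1 × 0.2783^3 = 4 × 0.7217 × 0.02155458 = 0.062224
Relative intensity = 0.062224 / 0.418450 × 100 = 14.87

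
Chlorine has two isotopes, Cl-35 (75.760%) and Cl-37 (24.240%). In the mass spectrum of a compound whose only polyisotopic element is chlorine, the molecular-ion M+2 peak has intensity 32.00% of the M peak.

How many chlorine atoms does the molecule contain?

With n Cl atoms, P(M+2)/P(M) = C(n,1)·p^(n−1)q / p^n = n·q/p = n · 0.24240/0.75760.
n = 0.3200 × 0.75760/0.24240 = 1.00 ≈ 1

1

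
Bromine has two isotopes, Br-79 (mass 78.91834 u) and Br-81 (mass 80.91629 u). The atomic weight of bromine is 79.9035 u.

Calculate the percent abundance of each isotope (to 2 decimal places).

With x = fraction of Br-79 (so Br-81 is 1 − x):
78.91834·x + 80.91629·(1 − x) = 79.9035
(78.91834 − 80.91629)·x = 79.9035 − 80.91629
x = -1.01279 / -1.99795 = 0.50691 → 50.69% Br-79, 49.31% Br-81.

Br-79: 50.69%, Br-81: 49.31%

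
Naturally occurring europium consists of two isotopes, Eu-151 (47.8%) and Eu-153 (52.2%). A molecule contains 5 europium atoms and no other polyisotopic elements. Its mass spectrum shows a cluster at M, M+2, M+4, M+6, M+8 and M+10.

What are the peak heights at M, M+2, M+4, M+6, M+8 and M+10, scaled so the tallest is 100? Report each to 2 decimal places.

7.68 : 41.93 : 91.57 : 100.00 : 54.60 : 11.93

The 5 Eu atoms are independent, so intensities follow the terms of (0.478 + 0.522)^5.
P(M) = 0.478^5 = 0.024954
P(M+2) = 5 × 0.478^4 × 0.522^1 = 0.136255
P(M+4) = 10 × 0.478^3 × 0.522^2 = 0.297594
P(M+6) = 10 × 0.478^2 × 0.522^3 = 0.324988
P(M+8) = 5 × 0.478^1 × 0.522^4 = 0.177452
P(M+10) = 0.522^5 = 0.038757
The M+6 peak is largest (0.324988); scaling to 100 gives 7.68 : 41.93 : 91.57 : 100.00 : 54.60 : 11.93.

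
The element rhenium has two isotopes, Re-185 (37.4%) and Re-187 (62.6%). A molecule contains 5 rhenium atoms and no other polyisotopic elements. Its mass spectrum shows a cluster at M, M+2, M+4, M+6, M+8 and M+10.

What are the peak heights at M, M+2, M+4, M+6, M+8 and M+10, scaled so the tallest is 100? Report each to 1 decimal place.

Expanding (0.374 + 0.626)^5:
P(M) = 0.374^5 = 0.007317
P(M+2) = 5 × 0.374^4 × 0.626^1 = 0.061239
P(M+4) = 10 × 0.374^3 × 0.626^2 = 0.205005
P(M+6) = 10 × 0.374^2 × 0.626^3 = 0.343136
P(M+8) = 5 × 0.374^1 × 0.626^4 = 0.287170
P(M+10) = 0.626^5 = 0.096133
The M+6 peak is largest (0.343136); scaling to 100 gives 2.1 : 17.8 : 59.7 : 100.0 : 83.7 : 28.0.

2.1 : 17.8 : 59.7 : 100.0 : 83.7 : 28.0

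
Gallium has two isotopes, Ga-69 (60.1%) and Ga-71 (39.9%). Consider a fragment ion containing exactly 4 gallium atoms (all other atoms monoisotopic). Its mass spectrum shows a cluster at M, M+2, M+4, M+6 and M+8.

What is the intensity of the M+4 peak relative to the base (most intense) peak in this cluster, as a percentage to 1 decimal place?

99.6%

Binomial terms of (0.601 + 0.399)^4: M 0.1305, M+2 0.3465, M+4 0.3450, M+6 0.1527, M+8 0.0253 → M+2 is the base peak.
P(M+2) = C(4,1) × 0.601^3 × 0.399^1 = 4 × 0.2170818 × 0.3990 = 0.346463 (base)
P(M+4) = C(4,2) × 0.601^2 × 0.399^2 = 6 × 0.361201 × 0.159201 = 0.345021
Relative intensity = 0.345021 / 0.346463 × 100 = 99.6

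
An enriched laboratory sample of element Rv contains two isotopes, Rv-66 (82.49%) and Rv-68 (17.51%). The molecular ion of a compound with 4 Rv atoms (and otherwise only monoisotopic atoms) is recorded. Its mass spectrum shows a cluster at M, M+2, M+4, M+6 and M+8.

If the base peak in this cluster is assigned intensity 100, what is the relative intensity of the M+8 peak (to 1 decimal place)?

Term probabilities: M 0.4630, M+2 0.3931, M+4 0.1252, M+6 0.0177, M+8 0.0009. Base peak = M.
P(M) = C(4,0) × 0.8249^4 × 0.1751^0 = 1 × 0.46302583 × 1.0000 = 0.463026 (base)
P(M+8) = C(4,4) × 0.8249^0 × 0.1751^4 = 1 × 1.0000 × 0.00094004 = 0.000940
Relative intensity = 0.000940 / 0.463026 × 100 = 0.2

0.2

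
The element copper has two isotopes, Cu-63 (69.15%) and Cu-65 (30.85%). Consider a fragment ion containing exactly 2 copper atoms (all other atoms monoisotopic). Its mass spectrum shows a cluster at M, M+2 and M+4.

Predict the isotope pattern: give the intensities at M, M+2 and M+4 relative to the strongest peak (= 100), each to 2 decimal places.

100.00 : 89.23 : 19.90

Each Cu atom is independently Cu-63 (p = 0.6915) or Cu-65 (q = 0.3085); the cluster is the binomial expansion (p + q)^2.
P(M) = 0.6915^2 = 0.478172
P(M+2) = 2 × 0.6915^1 × 0.3085^1 = 0.426656
P(M+4) = 0.3085^2 = 0.095172
The M peak is largest (0.478172); scaling to 100 gives 100.00 : 89.23 : 19.90.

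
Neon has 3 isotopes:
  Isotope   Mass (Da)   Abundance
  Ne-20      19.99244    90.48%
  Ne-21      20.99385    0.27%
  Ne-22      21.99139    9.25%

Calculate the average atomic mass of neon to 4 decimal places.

20.1800 Da

Weight each isotope mass by its fractional abundance: 0.9048 × 19.99244 + 0.0027 × 20.99385 + 0.0925 × 21.99139
= 18.089160 + 0.056683 + 2.034204 = 20.180047 Da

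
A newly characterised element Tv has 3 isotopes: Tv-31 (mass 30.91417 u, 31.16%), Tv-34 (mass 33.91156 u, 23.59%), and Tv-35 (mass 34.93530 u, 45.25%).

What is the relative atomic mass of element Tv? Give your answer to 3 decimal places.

33.441 u

The abundance-weighted mean is 0.3116 × 30.91417 + 0.2359 × 33.91156 + 0.4525 × 34.93530
= 9.632855 + 7.999737 + 15.808223 = 33.440815 u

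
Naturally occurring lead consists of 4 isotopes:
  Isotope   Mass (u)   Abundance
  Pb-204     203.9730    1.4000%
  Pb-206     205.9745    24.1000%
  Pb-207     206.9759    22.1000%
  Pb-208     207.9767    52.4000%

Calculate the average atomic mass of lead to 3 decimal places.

207.217 u

Weight each isotope mass by its fractional abundance: 0.014000 × 203.9730 + 0.241000 × 205.9745 + 0.221000 × 206.9759 + 0.524000 × 207.9767
= 2.85562 + 49.63985 + 45.74167 + 108.97979 = 207.21693 u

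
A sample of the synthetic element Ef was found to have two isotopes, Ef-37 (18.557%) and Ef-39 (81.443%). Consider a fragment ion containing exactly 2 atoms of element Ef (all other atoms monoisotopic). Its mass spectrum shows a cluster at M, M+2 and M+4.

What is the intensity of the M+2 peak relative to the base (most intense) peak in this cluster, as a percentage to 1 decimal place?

45.6%

(0.18557 + 0.81443)^2 gives M 0.0344, M+2 0.3023, M+4 0.6633; the largest is M+4.
P(M+4) = C(2,2) × 0.18557^0 × 0.81443^2 = 1 × 1.0000 × 0.66329622 = 0.663296 (base)
P(M+2) = C(2,1) × 0.18557^1 × 0.81443^1 = 2 × 0.18557 × 0.81443 = 0.302268
Relative intensity = 0.302268 / 0.663296 × 100 = 45.6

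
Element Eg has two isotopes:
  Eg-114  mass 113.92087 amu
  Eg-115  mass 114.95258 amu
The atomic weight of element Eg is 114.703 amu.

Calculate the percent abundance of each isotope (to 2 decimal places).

Let x be the fractional abundance of Eg-114; then Eg-115 has abundance 1 − x.
113.92087·x + 114.95258·(1 − x) = 114.703
(113.92087 − 114.95258)·x = 114.703 − 114.95258
x = -0.24958 / -1.03171 = 0.24191 → 24.19% Eg-114, 75.81% Eg-115.

Eg-114: 24.19%, Eg-115: 75.81%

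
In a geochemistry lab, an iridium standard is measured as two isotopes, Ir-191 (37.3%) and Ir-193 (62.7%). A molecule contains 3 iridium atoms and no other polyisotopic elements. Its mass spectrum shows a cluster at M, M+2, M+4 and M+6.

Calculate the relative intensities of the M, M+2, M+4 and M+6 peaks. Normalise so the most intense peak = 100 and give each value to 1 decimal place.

Each Ir atom is independently Ir-191 (p = 0.373) or Ir-193 (q = 0.627); the cluster is the binomial expansion (p + q)^3.
P(M) = 0.373^3 = 0.051895
P(M+2) = 3 × 0.373^2 × 0.627^1 = 0.261702
P(M+4) = 3 × 0.373^1 × 0.627^2 = 0.439911
P(M+6) = 0.627^3 = 0.246492
The M+4 peak is largest (0.439911); scaling to 100 gives 11.8 : 59.5 : 100.0 : 56.0.

11.8 : 59.5 : 100.0 : 56.0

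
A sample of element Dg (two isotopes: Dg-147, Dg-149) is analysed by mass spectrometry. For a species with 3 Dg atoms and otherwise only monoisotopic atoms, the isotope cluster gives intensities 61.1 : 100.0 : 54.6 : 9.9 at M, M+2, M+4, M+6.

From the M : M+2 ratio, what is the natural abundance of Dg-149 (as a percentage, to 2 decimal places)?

If p is the fraction of Dg that is Dg-147, then I(M+2)/I(M) = [C(3,1)·p^2·(1−p)] / p^3 = 3·(1−p)/p = 100.0/61.1 = 1.6367
(1−p)/p = 1.6367/3 = 0.5456  ⇒  p = 1/(1 + 0.5456) = 0.6470
Dg-147: 64.70%, Dg-149: 35.30%.

35.30%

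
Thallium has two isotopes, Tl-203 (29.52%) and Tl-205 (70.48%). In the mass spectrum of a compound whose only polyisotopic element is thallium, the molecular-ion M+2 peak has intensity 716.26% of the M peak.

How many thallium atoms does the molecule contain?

3

With n Tl atoms, P(M+2)/P(M) = C(n,1)·p^(n−1)q / p^n = n·q/p = n · 0.7048/0.2952.
n = 7.1626 × 0.2952/0.7048 = 3.00 ≈ 3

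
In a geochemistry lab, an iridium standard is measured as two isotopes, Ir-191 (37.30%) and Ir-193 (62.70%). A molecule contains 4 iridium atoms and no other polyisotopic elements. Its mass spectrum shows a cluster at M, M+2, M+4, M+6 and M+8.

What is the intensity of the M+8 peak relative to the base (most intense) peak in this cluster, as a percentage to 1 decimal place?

42.0%

Term probabilities: M 0.0194, M+2 0.1302, M+4 0.3282, M+6 0.3678, M+8 0.1546. Base peak = M+6.
P(M+6) = C(4,3) × 0.3730^1 × 0.6270^3 = 4 × 0.3730 × 0.24649188 = 0.367766 (base)
P(M+8) = C(4,4) × 0.3730^0 × 0.6270^4 = 1 × 1.0000 × 0.15455041 = 0.154550
Relative intensity = 0.154550 / 0.367766 × 100 = 42.0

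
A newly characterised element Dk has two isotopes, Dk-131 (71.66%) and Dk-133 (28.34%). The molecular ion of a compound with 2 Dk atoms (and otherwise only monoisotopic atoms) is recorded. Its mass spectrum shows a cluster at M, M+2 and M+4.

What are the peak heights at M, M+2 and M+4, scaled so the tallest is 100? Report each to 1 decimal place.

100.0 : 79.1 : 15.6

The 2 Dk atoms are independent, so intensities follow the terms of (0.7166 + 0.2834)^2.
P(M) = 0.7166^2 = 0.513516
P(M+2) = 2 × 0.7166^1 × 0.2834^1 = 0.406169
P(M+4) = 0.2834^2 = 0.080316
The M peak is largest (0.513516); scaling to 100 gives 100.0 : 79.1 : 15.6.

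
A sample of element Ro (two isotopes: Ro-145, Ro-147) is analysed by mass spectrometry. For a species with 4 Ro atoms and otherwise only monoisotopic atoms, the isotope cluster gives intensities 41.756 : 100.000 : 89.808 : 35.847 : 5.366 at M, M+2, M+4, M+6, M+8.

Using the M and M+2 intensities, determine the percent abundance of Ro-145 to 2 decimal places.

If p is the fraction of Ro that is Ro-145, then I(M+2)/I(M) = [C(4,1)·p^3·(1−p)] / p^4 = 4·(1−p)/p = 100.000/41.756 = 2.3949
(1−p)/p = 2.3949/4 = 0.5987  ⇒  p = 1/(1 + 0.5987) = 0.6255
Ro-145: 62.55%, Ro-147: 37.45%.

62.55%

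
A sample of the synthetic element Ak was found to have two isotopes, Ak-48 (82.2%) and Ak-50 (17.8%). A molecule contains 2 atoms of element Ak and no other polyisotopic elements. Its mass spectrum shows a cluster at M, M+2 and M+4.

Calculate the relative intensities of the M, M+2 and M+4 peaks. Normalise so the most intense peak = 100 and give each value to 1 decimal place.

100.0 : 43.3 : 4.7

The 2 Ak atoms are independent, so intensities follow the terms of (0.822 + 0.178)^2.
P(M) = 0.822^2 = 0.675684
P(M+2) = 2 × 0.822^1 × 0.178^1 = 0.292632
P(M+4) = 0.178^2 = 0.031684
The M peak is largest (0.675684); scaling to 100 gives 100.0 : 43.3 : 4.7.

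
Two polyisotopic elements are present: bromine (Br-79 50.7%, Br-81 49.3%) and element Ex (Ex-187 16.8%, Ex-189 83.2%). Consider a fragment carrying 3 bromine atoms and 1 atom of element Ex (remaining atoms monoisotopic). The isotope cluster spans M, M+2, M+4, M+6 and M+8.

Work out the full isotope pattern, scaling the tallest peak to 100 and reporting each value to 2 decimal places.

5.79 : 45.53 : 100.00 : 86.60 : 26.35

Bromine pattern (n=3): 0.13032384 : 0.38017547 : 0.36967753 : 0.11982316
Element Ex pattern (n=1): 0.1680 : 0.8320
Convolve the two distributions (both contribute in 2-u steps):
  M: 0.13032384×0.1680 = 0.021894
  M+2: 0.13032384×0.8320 + 0.38017547×0.1680 = 0.172299
  M+4: 0.38017547×0.8320 + 0.36967753×0.1680 = 0.378412
  M+6: 0.36967753×0.8320 + 0.11982316×0.1680 = 0.327702
  M+8: 0.11982316×0.8320 = 0.099693
Scale to base peak (0.378412) = 100: 5.79 : 45.53 : 100.00 : 86.60 : 26.35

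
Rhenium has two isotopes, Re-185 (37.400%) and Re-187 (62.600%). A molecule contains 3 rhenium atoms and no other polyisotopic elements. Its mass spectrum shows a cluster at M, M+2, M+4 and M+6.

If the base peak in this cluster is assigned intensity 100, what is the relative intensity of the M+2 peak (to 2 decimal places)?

59.74

Binomial terms of (0.37400 + 0.62600)^3: M 0.0523, M+2 0.2627, M+4 0.4397, M+6 0.2453 → M+4 is the base peak.
P(M+4) = C(3,2) × 0.37400^1 × 0.62600^2 = 3 × 0.3740 × 0.391876 = 0.439685 (base)
P(M+2) = C(3,1) × 0.37400^2 × 0.62600^1 = 3 × 0.139876 × 0.6260 = 0.262687
Relative intensity = 0.262687 / 0.439685 × 100 = 59.74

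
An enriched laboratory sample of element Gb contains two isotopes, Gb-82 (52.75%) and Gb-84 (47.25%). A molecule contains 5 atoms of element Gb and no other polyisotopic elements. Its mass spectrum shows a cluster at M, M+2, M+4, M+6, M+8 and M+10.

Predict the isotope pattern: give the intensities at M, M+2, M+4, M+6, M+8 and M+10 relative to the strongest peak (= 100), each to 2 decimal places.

12.46 : 55.82 : 100.00 : 89.57 : 40.12 : 7.19

Each Gb atom is independently Gb-82 (p = 0.5275) or Gb-84 (q = 0.4725); the cluster is the binomial expansion (p + q)^5.
P(M) = 0.5275^5 = 0.040843
P(M+2) = 5 × 0.5275^4 × 0.4725^1 = 0.182920
P(M+4) = 10 × 0.5275^3 × 0.4725^2 = 0.327696
P(M+6) = 10 × 0.5275^2 × 0.4725^3 = 0.293529
P(M+8) = 5 × 0.5275^1 × 0.4725^4 = 0.131462
P(M+10) = 0.4725^5 = 0.023551
The M+4 peak is largest (0.327696); scaling to 100 gives 12.46 : 55.82 : 100.00 : 89.57 : 40.12 : 7.19.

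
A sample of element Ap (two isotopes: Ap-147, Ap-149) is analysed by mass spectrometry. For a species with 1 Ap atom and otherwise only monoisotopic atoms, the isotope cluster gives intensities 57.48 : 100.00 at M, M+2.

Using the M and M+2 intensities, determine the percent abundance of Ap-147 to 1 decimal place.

Write p for the Ap-147 fraction. I(M+2)/I(M) = [C(1,1)·p^0·(1−p)] / p^1 = 1·(1−p)/p = 100.00/57.48 = 1.7397
(1−p)/p = 1.7397/1 = 1.7397  ⇒  p = 1/(1 + 1.7397) = 0.3650
Ap-147: 36.5%, Ap-149: 63.5%.

36.5%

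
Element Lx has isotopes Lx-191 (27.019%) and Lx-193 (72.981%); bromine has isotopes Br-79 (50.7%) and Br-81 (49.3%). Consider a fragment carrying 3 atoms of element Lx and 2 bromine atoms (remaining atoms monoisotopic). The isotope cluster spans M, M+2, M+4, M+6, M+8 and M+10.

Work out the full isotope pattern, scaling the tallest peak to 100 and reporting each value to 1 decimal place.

1.4 : 14.4 : 55.2 : 100.0 : 84.4 : 26.6

Element Lx pattern (n=3): 0.01972458 : 0.15983416 : 0.43172793 : 0.38871333
Bromine pattern (n=2): 0.257049 : 0.499902 : 0.243049
Convolve the two distributions (both contribute in 2-u steps):
  M: 0.01972458×0.257049 = 0.005070
  M+2: 0.01972458×0.499902 + 0.15983416×0.257049 = 0.050946
  M+4: 0.01972458×0.243049 + 0.15983416×0.499902 + 0.43172793×0.257049 = 0.195671
  M+6: 0.15983416×0.243049 + 0.43172793×0.499902 + 0.38871333×0.257049 = 0.354588
  M+8: 0.43172793×0.243049 + 0.38871333×0.499902 = 0.299250
  M+10: 0.38871333×0.243049 = 0.094476
Scale to base peak (0.354588) = 100: 1.4 : 14.4 : 55.2 : 100.0 : 84.4 : 26.6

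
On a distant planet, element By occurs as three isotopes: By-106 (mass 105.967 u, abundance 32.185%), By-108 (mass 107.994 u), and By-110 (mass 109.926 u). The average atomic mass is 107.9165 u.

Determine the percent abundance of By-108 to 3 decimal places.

Let x and y be the fractions of By-108 and By-110. Then x + y = 1 − 0.32185 = 0.67815 and 107.994x + 109.926y = 107.9165 − 0.32185×105.967 = 73.81102105.
Substituting: 107.994x + 109.926(0.67815 − x) = 73.81102105
(107.994 − 109.926)x = -0.73529585  ⇒  x = 0.38059, y = 0.29756
By-108: 38.059%, By-110: 29.756%.

38.059%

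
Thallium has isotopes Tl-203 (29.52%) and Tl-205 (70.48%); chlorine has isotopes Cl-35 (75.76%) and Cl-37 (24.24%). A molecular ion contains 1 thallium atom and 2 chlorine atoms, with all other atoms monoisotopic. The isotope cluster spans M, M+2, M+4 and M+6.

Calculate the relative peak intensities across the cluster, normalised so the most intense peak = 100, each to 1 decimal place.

Thallium pattern (n=1): 0.2952 : 0.7048
Chlorine pattern (n=2): 0.57395776 : 0.36728448 : 0.05875776
Convolve the two distributions (both contribute in 2-u steps):
  M: 0.2952×0.57395776 = 0.169432
  M+2: 0.2952×0.36728448 + 0.7048×0.57395776 = 0.512948
  M+4: 0.2952×0.05875776 + 0.7048×0.36728448 = 0.276207
  M+6: 0.7048×0.05875776 = 0.041412
Scale to base peak (0.512948) = 100: 33.0 : 100.0 : 53.8 : 8.1

33.0 : 100.0 : 53.8 : 8.1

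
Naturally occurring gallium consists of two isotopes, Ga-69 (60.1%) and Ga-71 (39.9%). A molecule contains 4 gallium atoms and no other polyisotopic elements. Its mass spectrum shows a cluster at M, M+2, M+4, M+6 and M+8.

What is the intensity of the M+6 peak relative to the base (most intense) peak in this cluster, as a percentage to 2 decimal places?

44.08%

Term probabilities: M 0.1305, M+2 0.3465, M+4 0.3450, M+6 0.1527, M+8 0.0253. Base peak = M+2.
P(M+2) = C(4,1) × 0.601^3 × 0.399^1 = 4 × 0.2170818 × 0.3990 = 0.346463 (base)
P(M+6) = C(4,3) × 0.601^1 × 0.399^3 = 4 × 0.6010 × 0.0635212 = 0.152705
Relative intensity = 0.152705 / 0.346463 × 100 = 44.08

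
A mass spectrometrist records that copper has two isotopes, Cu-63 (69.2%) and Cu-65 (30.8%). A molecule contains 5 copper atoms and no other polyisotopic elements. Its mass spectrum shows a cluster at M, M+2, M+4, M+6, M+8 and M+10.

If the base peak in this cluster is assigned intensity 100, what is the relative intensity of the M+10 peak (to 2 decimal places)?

0.78

(0.692 + 0.308)^5 gives M 0.1587, M+2 0.3531, M+4 0.3144, M+6 0.1399, M+8 0.0311, M+10 0.0028; the largest is M+2.
P(M+2) = C(5,1) × 0.692^4 × 0.308^1 = 5 × 0.22931073 × 0.3080 = 0.353139 (base)
P(M+10) = C(5,5) × 0.692^0 × 0.308^5 = 1 × 1.0000 × 0.00277175 = 0.002772
Relative intensity = 0.002772 / 0.353139 × 100 = 0.78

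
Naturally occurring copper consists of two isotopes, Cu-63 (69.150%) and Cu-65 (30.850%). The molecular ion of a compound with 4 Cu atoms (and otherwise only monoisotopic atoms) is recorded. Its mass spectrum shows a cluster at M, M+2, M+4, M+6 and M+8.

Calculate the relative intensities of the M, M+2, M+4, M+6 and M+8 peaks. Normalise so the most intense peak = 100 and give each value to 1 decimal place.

The 4 Cu atoms are independent, so intensities follow the terms of (0.69150 + 0.30850)^4.
P(M) = 0.69150^4 = 0.228649
P(M+2) = 4 × 0.69150^3 × 0.30850^1 = 0.408030
P(M+4) = 6 × 0.69150^2 × 0.30850^2 = 0.273052
P(M+6) = 4 × 0.69150^1 × 0.30850^3 = 0.081212
P(M+8) = 0.30850^4 = 0.009058
The M+2 peak is largest (0.408030); scaling to 100 gives 56.0 : 100.0 : 66.9 : 19.9 : 2.2.

56.0 : 100.0 : 66.9 : 19.9 : 2.2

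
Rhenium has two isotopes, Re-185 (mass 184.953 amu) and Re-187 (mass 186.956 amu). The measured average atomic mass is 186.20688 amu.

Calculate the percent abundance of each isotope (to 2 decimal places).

With x = fraction of Re-185 (so Re-187 is 1 − x):
184.953·x + 186.956·(1 − x) = 186.20688
(184.953 − 186.956)·x = 186.20688 − 186.956
x = -0.74912 / -2.003 = 0.37400 → 37.40% Re-185, 62.60% Re-187.

Re-185: 37.40%, Re-187: 62.60%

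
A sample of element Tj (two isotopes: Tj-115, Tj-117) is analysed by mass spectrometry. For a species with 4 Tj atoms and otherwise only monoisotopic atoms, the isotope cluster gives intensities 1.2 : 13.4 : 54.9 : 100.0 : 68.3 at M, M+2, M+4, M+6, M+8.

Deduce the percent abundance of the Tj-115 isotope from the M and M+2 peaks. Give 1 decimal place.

26.4%

If p is the fraction of Tj that is Tj-115, then I(M+2)/I(M) = [C(4,1)·p^3·(1−p)] / p^4 = 4·(1−p)/p = 13.4/1.2 = 11.1667
(1−p)/p = 11.1667/4 = 2.7917  ⇒  p = 1/(1 + 2.7917) = 0.2637
Tj-115: 26.4%, Tj-117: 73.6%.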